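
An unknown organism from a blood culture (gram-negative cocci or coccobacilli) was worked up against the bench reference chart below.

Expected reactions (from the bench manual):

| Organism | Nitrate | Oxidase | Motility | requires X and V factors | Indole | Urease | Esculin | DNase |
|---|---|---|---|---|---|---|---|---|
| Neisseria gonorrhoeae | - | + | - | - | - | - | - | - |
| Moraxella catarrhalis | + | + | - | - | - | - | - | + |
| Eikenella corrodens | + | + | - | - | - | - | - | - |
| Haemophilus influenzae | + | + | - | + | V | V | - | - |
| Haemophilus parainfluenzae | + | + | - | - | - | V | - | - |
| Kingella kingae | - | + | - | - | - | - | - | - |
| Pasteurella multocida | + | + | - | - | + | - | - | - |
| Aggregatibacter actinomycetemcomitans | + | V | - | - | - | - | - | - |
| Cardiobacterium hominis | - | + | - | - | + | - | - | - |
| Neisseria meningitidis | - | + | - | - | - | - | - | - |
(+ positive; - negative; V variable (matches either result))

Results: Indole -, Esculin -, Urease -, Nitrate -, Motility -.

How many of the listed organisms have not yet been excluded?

3

Esculin -: all 10 remaining candidates are consistent.
Urease -: all 10 remaining candidates are consistent.
Indole -: excludes Pasteurella multocida, Cardiobacterium hominis — 8 left.
Motility -: all 8 remaining candidates are consistent.
Nitrate -: excludes 5 organisms — 3 left.
Still consistent: Kingella kingae, Neisseria gonorrhoeae, Neisseria meningitidis.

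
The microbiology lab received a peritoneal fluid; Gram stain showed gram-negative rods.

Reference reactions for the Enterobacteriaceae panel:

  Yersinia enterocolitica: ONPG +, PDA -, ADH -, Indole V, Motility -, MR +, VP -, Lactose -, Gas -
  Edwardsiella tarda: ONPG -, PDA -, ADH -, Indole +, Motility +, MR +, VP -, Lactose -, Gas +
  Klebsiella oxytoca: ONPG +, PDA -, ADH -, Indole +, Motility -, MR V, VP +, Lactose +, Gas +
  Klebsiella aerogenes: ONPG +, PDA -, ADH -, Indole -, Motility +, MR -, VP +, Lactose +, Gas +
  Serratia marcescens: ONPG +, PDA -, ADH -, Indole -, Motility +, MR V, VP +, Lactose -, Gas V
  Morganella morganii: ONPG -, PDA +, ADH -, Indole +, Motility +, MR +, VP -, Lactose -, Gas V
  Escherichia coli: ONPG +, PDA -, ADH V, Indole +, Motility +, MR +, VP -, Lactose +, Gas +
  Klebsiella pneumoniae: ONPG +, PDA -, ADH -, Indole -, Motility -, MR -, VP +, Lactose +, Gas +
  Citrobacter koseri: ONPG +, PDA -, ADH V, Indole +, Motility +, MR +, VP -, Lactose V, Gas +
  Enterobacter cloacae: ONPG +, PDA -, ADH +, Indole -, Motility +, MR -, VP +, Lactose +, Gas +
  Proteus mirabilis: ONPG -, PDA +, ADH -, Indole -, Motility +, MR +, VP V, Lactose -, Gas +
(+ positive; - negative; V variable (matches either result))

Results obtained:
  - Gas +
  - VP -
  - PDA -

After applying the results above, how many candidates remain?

Gas +: excludes Yersinia enterocolitica — 10 left.
PDA -: excludes Morganella morganii, Proteus mirabilis — 8 left.
VP -: excludes 5 organisms — 3 left.
Still consistent: Citrobacter koseri, Edwardsiella tarda, Escherichia coli.

3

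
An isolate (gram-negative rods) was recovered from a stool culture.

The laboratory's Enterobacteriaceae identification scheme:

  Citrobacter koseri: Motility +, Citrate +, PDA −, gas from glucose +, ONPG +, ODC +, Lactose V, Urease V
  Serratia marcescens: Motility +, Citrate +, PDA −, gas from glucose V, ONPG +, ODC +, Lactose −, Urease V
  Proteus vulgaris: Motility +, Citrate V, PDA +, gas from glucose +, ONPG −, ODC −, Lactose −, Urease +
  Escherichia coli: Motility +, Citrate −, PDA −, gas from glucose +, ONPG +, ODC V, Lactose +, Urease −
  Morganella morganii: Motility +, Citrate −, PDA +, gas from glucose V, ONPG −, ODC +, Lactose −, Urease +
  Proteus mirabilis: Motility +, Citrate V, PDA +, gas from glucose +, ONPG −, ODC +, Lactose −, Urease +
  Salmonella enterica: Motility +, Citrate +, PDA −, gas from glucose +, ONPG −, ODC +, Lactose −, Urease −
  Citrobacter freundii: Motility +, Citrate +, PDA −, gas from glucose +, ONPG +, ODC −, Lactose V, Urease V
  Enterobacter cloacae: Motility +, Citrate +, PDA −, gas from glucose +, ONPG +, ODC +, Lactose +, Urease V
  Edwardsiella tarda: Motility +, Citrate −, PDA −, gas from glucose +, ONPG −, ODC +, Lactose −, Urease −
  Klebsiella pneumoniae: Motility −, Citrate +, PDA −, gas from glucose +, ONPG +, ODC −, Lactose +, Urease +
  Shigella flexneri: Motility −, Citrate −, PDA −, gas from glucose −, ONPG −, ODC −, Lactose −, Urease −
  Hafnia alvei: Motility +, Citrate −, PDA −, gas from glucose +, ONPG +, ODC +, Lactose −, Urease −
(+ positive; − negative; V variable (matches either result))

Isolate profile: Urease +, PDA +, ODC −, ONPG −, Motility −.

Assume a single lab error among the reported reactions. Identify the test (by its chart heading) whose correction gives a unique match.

Motility

As reported, no row in the chart matches all 5 reactions.
Reversing ONPG → still no organism matches.
Reversing ODC → still no organism matches.
Reversing PDA → still no organism matches.
Reversing Urease → still no organism matches.
Reversing Motility (to +) → unique match: Proteus vulgaris.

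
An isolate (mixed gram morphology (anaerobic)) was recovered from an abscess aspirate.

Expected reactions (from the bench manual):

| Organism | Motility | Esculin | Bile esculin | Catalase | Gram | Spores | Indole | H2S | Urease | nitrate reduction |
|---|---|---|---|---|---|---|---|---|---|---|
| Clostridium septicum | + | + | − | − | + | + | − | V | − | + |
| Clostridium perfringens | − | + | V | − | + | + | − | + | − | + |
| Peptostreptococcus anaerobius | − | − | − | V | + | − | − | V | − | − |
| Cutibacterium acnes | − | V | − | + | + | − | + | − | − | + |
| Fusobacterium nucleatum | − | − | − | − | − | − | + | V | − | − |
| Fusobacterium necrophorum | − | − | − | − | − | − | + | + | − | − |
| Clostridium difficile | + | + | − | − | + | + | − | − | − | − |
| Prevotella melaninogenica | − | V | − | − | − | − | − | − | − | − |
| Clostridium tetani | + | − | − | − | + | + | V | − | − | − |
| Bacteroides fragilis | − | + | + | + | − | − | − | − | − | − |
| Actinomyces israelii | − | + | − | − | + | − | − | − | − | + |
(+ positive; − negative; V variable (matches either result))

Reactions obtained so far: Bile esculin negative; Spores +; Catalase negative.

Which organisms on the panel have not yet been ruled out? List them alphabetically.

Clostridium difficile, Clostridium perfringens, Clostridium septicum, Clostridium tetani

Catalase −: excludes Cutibacterium acnes, Bacteroides fragilis — 9 left.
Bile esculin −: all 9 remaining candidates are consistent.
Spores +: excludes 5 organisms — 4 left.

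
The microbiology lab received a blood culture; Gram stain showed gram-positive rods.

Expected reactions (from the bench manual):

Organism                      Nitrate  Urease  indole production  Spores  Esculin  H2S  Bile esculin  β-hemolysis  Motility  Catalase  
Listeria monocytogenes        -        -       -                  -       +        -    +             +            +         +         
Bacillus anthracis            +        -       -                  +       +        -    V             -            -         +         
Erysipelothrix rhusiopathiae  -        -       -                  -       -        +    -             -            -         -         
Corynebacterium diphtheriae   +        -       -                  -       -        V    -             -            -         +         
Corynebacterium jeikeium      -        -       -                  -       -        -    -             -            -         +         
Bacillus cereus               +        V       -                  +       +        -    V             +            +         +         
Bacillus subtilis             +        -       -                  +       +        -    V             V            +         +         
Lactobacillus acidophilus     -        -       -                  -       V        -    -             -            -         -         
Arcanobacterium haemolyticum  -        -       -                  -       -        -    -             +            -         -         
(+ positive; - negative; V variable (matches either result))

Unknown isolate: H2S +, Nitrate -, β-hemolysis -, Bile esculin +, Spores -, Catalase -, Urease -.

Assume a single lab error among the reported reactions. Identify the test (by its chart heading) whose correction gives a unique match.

As reported, no row in the chart matches all 7 reactions.
Reversing Spores → still no organism matches.
Reversing H2S → still no organism matches.
Reversing Catalase → still no organism matches.
Reversing Bile esculin (to -) → unique match: Erysipelothrix rhusiopathiae.
Reversing Nitrate → still no organism matches.
Reversing β-hemolysis → still no organism matches.
Reversing Urease → still no organism matches.

Bile esculin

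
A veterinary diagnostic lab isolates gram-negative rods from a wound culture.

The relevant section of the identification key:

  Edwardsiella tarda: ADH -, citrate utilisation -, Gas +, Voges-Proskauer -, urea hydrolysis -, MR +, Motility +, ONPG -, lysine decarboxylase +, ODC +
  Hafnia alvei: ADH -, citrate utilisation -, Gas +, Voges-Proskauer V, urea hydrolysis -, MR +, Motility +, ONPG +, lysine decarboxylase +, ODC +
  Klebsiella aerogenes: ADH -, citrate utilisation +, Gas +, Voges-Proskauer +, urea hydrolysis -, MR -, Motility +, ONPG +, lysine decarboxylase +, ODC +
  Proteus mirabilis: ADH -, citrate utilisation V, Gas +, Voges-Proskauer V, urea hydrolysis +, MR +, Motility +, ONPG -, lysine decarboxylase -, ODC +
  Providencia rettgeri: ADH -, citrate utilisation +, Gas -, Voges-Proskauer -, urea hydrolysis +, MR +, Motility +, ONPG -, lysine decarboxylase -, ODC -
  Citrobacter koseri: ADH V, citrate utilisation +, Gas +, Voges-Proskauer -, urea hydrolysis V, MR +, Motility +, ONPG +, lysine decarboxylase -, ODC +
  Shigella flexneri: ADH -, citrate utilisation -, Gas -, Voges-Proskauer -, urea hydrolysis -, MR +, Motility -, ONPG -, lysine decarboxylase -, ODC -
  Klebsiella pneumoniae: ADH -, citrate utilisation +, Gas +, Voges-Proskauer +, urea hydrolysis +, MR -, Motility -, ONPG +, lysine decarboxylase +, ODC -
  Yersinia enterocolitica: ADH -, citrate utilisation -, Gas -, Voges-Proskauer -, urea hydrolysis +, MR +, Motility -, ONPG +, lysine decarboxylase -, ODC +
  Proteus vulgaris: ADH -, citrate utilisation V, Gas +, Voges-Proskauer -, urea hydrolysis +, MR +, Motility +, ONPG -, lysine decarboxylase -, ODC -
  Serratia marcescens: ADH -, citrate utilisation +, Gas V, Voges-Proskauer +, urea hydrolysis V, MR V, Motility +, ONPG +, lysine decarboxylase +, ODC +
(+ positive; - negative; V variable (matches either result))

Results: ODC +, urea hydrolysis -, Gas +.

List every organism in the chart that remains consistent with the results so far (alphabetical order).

Gas +: excludes Providencia rettgeri, Shigella flexneri, Yersinia enterocolitica — 8 left.
urea hydrolysis -: excludes Proteus mirabilis, Klebsiella pneumoniae, Proteus vulgaris — 5 left.
ODC +: all 5 remaining candidates are consistent.

Citrobacter koseri, Edwardsiella tarda, Hafnia alvei, Klebsiella aerogenes, Serratia marcescens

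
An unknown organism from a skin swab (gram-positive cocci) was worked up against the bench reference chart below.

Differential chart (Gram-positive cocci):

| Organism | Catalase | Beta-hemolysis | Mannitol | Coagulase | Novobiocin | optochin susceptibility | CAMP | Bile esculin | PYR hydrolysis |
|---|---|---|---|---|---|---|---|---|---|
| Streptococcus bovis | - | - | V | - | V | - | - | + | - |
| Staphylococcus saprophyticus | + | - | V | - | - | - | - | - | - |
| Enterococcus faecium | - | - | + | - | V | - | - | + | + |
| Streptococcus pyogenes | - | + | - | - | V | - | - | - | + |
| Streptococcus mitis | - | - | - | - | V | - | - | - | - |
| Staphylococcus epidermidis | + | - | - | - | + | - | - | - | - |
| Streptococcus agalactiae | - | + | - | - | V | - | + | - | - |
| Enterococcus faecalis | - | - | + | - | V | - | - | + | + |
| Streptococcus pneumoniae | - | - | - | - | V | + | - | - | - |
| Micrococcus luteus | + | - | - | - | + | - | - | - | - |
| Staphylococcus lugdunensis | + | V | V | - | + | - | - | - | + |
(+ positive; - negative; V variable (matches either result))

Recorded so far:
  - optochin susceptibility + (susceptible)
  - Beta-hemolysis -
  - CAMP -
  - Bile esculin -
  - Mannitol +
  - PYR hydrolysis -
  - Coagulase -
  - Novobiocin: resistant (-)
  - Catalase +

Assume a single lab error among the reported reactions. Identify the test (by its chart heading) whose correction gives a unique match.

optochin susceptibility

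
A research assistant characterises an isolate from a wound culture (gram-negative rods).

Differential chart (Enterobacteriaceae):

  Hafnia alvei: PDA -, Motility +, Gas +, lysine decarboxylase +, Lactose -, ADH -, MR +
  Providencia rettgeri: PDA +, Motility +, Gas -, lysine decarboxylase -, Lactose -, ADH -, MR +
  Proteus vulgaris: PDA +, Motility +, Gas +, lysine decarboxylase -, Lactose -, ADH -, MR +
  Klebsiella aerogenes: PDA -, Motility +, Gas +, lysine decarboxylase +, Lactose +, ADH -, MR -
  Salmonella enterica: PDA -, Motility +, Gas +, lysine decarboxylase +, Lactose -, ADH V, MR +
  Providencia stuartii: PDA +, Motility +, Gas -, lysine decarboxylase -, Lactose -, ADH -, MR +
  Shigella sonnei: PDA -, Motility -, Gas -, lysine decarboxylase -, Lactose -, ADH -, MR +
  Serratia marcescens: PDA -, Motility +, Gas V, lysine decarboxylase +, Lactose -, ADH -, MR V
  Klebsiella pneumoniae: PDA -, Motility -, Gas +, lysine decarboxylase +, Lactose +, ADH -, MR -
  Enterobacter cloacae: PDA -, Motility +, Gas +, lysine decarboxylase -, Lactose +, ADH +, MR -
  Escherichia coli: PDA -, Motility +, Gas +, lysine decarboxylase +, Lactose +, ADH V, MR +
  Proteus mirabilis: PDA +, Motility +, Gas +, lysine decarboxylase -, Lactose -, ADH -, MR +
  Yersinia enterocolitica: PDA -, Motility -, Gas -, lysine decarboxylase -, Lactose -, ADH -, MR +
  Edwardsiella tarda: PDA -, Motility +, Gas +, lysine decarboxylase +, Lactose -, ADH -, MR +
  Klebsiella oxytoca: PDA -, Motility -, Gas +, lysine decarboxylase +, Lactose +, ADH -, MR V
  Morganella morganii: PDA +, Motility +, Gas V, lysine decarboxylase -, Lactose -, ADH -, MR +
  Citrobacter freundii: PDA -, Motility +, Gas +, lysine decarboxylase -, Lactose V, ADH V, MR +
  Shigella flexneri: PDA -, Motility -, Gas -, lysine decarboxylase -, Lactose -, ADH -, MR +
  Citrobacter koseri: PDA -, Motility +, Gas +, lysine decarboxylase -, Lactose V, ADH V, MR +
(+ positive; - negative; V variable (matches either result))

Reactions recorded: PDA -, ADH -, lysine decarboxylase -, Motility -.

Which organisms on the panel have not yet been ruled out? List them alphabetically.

PDA -: excludes 5 organisms — 14 left.
ADH -: excludes Enterobacter cloacae — 13 left.
lysine decarboxylase -: excludes 8 organisms — 5 left.
Motility -: excludes Citrobacter freundii, Citrobacter koseri — 3 left.

Shigella flexneri, Shigella sonnei, Yersinia enterocolitica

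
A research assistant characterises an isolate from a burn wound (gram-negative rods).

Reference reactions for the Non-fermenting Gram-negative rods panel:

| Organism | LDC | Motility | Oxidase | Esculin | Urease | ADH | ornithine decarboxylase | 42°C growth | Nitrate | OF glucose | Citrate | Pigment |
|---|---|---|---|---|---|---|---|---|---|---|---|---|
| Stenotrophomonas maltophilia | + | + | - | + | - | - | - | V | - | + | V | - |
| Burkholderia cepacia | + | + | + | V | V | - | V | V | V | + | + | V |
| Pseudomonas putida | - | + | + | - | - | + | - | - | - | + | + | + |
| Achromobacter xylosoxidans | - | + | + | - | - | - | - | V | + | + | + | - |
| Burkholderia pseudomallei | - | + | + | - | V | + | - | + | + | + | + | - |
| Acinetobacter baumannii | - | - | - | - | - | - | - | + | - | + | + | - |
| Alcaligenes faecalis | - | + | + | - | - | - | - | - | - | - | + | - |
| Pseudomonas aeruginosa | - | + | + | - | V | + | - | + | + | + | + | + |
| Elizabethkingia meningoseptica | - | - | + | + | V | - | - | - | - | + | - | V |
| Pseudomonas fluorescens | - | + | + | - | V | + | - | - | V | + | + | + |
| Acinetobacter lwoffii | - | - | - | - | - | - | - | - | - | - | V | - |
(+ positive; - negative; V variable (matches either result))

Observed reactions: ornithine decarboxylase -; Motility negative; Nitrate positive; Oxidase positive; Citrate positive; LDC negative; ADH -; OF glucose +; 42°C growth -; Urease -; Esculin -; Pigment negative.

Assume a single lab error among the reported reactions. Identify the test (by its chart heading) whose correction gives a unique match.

Motility

As reported, no row in the chart matches all 12 reactions.
Reversing Motility (to +) → unique match: Achromobacter xylosoxidans.
Reversing Oxidase → still no organism matches.
Reversing OF glucose → still no organism matches.
Reversing Citrate → still no organism matches.
Reversing Esculin → still no organism matches.
Reversing ornithine decarboxylase → still no organism matches.
Reversing LDC → still no organism matches.
Reversing Urease → still no organism matches.
Reversing Nitrate → still no organism matches.
Reversing Pigment → still no organism matches.
Reversing ADH → still no organism matches.
Reversing 42°C growth → still no organism matches.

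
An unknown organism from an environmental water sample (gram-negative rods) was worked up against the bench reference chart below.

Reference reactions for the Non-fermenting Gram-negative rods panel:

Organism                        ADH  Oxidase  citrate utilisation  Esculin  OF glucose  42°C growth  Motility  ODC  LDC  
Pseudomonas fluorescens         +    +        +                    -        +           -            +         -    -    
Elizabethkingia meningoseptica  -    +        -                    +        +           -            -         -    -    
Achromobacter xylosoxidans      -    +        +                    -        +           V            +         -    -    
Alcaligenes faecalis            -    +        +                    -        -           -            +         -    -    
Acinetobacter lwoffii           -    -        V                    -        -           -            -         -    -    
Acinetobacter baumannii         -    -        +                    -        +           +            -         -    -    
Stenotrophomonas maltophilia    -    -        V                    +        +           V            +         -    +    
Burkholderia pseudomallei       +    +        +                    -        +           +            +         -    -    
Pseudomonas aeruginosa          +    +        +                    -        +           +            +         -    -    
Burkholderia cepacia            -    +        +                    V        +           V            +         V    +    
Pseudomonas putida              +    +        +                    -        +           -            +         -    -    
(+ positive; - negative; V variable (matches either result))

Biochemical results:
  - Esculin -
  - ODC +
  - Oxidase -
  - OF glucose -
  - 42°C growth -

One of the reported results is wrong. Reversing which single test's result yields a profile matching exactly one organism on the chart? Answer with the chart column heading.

As reported, no row in the chart matches all 5 reactions.
Reversing 42°C growth → still no organism matches.
Reversing ODC (to -) → unique match: Acinetobacter lwoffii.
Reversing Oxidase → still no organism matches.
Reversing OF glucose → still no organism matches.
Reversing Esculin → still no organism matches.

ODC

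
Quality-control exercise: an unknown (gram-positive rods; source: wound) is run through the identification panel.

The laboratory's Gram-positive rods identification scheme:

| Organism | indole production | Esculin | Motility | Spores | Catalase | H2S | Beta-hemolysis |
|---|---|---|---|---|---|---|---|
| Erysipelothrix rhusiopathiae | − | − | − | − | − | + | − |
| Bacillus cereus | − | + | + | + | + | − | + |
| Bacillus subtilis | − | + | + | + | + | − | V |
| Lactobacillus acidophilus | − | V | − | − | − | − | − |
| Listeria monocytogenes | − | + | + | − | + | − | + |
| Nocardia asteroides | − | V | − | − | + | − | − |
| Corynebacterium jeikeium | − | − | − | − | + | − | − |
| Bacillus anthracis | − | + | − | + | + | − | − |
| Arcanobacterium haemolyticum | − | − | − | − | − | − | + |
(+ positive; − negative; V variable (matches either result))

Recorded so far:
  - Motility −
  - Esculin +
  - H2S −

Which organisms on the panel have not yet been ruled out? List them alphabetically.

Bacillus anthracis, Lactobacillus acidophilus, Nocardia asteroides

Esculin +: excludes Erysipelothrix rhusiopathiae, Corynebacterium jeikeium, Arcanobacterium haemolyticum — 6 left.
Motility −: excludes Bacillus cereus, Bacillus subtilis, Listeria monocytogenes — 3 left.
H2S −: all 3 remaining candidates are consistent.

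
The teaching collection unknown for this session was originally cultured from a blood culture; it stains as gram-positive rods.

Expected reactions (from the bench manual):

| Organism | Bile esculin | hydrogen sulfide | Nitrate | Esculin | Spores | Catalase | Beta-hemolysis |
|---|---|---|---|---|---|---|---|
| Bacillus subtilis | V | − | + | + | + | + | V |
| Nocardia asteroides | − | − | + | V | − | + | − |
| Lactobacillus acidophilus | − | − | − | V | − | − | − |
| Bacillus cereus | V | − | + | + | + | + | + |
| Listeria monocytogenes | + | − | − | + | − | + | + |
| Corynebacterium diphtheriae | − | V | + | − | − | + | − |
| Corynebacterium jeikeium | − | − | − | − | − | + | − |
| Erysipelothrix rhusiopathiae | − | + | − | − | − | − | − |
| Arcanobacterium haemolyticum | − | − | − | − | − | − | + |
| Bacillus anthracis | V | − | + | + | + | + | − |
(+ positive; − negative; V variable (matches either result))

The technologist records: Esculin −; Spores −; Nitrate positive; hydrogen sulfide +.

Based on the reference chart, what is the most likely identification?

Corynebacterium diphtheriae

hydrogen sulfide +: excludes 8 organisms — 2 left.
Esculin −: all 2 remaining candidates are consistent.
Spores −: all 2 remaining candidates are consistent.
Nitrate +: excludes Erysipelothrix rhusiopathiae — 1 left.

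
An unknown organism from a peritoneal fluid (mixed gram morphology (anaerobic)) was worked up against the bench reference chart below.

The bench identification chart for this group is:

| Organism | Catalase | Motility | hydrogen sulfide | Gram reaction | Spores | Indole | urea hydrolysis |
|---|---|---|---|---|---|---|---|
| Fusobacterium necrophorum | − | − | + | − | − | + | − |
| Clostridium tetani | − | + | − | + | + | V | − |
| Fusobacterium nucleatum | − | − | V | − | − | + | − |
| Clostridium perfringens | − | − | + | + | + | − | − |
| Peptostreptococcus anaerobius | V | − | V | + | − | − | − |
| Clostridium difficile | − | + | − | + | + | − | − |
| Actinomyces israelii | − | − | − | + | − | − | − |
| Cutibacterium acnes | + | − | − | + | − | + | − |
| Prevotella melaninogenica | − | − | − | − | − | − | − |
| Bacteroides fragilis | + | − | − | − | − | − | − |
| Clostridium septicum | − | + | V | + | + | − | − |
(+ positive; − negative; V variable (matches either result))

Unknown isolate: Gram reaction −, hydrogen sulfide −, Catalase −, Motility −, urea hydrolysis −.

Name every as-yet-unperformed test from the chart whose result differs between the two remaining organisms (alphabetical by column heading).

hydrogen sulfide −: excludes Fusobacterium necrophorum, Clostridium perfringens — 9 left.
urea hydrolysis −: all 9 remaining candidates are consistent.
Gram reaction −: excludes 6 organisms — 3 left.
Motility −: all 3 remaining candidates are consistent.
Catalase −: excludes Bacteroides fragilis — 2 left.
Two candidates remain: Fusobacterium nucleatum and Prevotella melaninogenica.
  Spores: − vs − — same for both, does not separate.
  Indole: Fusobacterium nucleatum +, Prevotella melaninogenica − — discriminates.

Indole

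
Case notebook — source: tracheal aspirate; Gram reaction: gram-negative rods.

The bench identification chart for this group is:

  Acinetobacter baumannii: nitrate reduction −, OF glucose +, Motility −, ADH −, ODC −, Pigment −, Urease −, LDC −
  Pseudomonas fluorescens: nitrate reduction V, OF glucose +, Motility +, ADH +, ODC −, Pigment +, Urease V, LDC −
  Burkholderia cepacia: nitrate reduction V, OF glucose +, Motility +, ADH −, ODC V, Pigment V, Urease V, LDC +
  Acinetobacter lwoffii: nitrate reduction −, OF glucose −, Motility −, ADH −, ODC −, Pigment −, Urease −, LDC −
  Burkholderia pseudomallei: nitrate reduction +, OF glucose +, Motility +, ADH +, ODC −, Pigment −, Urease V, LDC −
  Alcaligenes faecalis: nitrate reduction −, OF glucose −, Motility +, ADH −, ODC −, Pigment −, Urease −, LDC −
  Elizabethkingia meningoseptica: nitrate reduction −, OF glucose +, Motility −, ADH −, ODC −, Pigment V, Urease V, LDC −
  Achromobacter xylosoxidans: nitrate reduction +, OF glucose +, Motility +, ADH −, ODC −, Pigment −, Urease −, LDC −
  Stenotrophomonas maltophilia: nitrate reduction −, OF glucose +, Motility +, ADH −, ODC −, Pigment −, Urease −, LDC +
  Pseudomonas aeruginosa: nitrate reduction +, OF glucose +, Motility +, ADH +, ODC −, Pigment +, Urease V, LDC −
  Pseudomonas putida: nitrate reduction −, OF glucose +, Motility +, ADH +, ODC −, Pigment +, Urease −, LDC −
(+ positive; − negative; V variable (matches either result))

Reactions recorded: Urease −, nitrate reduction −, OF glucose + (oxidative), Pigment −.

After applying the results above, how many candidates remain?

4

Pigment −: excludes Pseudomonas fluorescens, Pseudomonas aeruginosa, Pseudomonas putida — 8 left.
Urease −: all 8 remaining candidates are consistent.
OF glucose +: excludes Acinetobacter lwoffii, Alcaligenes faecalis — 6 left.
nitrate reduction −: excludes Burkholderia pseudomallei, Achromobacter xylosoxidans — 4 left.
Still consistent: Acinetobacter baumannii, Burkholderia cepacia, Elizabethkingia meningoseptica, Stenotrophomonas maltophilia.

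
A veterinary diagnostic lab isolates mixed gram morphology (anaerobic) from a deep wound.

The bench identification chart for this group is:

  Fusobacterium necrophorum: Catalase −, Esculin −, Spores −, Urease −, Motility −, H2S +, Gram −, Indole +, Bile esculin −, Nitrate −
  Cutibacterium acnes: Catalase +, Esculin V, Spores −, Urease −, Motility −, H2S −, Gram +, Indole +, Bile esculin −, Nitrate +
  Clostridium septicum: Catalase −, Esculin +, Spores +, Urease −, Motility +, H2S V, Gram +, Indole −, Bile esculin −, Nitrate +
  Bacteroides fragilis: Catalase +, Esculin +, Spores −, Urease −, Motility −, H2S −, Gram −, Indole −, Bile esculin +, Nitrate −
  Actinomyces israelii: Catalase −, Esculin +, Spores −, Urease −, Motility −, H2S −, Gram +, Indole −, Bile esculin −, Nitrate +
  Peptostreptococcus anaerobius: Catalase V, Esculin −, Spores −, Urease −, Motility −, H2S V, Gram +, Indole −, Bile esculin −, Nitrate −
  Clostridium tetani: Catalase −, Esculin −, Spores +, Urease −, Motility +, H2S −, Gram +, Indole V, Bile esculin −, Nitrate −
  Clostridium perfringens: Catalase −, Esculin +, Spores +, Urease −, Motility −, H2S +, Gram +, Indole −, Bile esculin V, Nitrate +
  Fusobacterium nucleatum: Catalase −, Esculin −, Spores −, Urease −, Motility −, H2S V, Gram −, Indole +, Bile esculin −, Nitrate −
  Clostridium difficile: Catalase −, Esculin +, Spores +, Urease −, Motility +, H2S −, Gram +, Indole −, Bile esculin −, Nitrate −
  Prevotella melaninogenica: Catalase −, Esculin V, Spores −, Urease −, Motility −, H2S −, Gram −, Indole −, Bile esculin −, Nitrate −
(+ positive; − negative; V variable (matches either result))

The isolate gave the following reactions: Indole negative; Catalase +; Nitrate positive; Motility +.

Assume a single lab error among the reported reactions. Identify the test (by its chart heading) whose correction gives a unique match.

As reported, no row in the chart matches all 4 reactions.
Reversing Indole → still no organism matches.
Reversing Motility → still no organism matches.
Reversing Catalase (to −) → unique match: Clostridium septicum.
Reversing Nitrate → still no organism matches.

Catalase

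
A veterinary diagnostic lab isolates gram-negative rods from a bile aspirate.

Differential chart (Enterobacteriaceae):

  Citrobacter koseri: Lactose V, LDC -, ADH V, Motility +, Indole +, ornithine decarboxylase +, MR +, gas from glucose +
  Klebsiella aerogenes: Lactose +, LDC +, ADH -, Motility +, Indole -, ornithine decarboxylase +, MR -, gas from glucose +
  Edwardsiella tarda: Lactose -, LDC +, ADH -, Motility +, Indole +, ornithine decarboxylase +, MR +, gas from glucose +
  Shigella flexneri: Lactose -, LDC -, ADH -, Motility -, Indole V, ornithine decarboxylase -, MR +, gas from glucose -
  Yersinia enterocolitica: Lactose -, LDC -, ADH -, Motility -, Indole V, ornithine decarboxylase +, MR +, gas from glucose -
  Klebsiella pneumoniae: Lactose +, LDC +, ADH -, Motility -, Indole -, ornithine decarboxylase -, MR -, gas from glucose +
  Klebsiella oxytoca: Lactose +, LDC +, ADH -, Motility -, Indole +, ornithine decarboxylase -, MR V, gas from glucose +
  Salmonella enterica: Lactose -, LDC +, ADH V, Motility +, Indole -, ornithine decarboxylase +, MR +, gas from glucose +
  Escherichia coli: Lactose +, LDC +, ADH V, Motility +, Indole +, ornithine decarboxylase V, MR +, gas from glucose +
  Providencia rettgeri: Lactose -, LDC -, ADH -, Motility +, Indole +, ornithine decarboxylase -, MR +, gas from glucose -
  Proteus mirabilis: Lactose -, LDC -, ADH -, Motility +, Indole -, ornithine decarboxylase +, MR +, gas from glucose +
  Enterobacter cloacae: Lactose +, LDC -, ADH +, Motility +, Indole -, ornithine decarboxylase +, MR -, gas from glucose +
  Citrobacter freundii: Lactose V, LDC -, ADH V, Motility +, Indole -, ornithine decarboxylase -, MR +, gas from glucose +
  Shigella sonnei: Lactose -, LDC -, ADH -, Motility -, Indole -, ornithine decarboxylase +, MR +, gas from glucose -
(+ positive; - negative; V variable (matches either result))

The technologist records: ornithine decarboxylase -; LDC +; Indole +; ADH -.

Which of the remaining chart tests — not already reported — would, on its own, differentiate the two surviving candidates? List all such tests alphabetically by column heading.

Motility

Indole +: excludes 7 organisms — 7 left.
LDC +: excludes Citrobacter koseri, Shigella flexneri, Yersinia enterocolitica, Providencia rettgeri — 3 left.
ADH -: all 3 remaining candidates are consistent.
ornithine decarboxylase -: excludes Edwardsiella tarda — 2 left.
Two candidates remain: Escherichia coli and Klebsiella oxytoca.
  Lactose: + vs + — same for both, does not separate.
  Motility: Escherichia coli +, Klebsiella oxytoca - — discriminates.
  MR: + vs V — variable for at least one, does not separate.
  gas from glucose: + vs + — same for both, does not separate.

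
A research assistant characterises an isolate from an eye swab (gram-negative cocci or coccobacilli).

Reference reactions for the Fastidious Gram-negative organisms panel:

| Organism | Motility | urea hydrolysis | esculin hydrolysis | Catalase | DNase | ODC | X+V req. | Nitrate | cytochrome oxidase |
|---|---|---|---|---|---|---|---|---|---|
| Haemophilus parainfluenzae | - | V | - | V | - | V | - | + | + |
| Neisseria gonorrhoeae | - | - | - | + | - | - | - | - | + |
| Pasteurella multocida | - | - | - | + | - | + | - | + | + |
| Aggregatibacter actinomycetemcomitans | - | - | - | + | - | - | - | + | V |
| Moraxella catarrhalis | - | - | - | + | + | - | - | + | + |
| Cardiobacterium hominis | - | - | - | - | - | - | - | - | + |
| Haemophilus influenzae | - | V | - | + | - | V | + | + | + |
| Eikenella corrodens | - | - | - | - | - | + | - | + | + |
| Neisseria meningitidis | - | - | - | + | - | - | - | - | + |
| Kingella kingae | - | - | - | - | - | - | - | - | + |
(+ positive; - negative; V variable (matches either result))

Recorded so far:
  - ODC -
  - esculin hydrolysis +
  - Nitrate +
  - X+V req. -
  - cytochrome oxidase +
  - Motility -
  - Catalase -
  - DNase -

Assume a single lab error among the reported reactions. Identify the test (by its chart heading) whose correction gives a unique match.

esculin hydrolysis

As reported, no row in the chart matches all 8 reactions.
Reversing cytochrome oxidase → still no organism matches.
Reversing ODC → still no organism matches.
Reversing Nitrate → still no organism matches.
Reversing Catalase → still no organism matches.
Reversing Motility → still no organism matches.
Reversing DNase → still no organism matches.
Reversing esculin hydrolysis (to -) → unique match: Haemophilus parainfluenzae.
Reversing X+V req. → still no organism matches.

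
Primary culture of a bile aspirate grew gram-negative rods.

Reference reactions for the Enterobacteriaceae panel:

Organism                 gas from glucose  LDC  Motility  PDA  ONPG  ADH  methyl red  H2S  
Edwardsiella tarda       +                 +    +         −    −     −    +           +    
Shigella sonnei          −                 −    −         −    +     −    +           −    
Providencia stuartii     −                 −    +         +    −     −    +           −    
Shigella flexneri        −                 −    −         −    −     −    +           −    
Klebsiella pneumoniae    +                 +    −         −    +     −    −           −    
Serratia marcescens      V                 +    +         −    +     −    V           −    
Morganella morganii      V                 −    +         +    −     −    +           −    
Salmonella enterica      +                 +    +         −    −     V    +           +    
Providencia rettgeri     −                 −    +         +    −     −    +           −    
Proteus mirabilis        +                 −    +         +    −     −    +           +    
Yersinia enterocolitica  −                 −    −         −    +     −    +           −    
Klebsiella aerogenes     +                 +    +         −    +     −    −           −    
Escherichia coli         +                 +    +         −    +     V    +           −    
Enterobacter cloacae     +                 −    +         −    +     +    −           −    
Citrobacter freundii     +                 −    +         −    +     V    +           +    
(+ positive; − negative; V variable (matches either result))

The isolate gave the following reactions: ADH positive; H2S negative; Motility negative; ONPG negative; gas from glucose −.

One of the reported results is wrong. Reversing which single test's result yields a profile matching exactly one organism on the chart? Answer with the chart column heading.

ADH

As reported, no row in the chart matches all 5 reactions.
Reversing H2S → still no organism matches.
Reversing gas from glucose → still no organism matches.
Reversing Motility → still no organism matches.
Reversing ONPG → still no organism matches.
Reversing ADH (to −) → unique match: Shigella flexneri.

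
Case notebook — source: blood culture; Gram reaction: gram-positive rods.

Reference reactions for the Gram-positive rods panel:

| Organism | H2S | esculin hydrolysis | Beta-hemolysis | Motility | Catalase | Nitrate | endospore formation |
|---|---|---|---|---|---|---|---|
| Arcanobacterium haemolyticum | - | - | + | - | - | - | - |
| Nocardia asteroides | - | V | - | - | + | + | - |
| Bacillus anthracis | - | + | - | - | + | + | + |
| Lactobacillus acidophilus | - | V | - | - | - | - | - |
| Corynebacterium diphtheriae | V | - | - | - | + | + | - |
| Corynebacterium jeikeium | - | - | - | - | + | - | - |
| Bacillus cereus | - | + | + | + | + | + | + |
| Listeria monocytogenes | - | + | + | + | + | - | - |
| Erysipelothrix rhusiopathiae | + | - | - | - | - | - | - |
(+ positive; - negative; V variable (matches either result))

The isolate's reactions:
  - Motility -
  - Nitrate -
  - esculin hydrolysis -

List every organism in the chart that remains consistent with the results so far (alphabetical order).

Motility -: excludes Bacillus cereus, Listeria monocytogenes — 7 left.
Nitrate -: excludes Nocardia asteroides, Bacillus anthracis, Corynebacterium diphtheriae — 4 left.
esculin hydrolysis -: all 4 remaining candidates are consistent.

Arcanobacterium haemolyticum, Corynebacterium jeikeium, Erysipelothrix rhusiopathiae, Lactobacillus acidophilus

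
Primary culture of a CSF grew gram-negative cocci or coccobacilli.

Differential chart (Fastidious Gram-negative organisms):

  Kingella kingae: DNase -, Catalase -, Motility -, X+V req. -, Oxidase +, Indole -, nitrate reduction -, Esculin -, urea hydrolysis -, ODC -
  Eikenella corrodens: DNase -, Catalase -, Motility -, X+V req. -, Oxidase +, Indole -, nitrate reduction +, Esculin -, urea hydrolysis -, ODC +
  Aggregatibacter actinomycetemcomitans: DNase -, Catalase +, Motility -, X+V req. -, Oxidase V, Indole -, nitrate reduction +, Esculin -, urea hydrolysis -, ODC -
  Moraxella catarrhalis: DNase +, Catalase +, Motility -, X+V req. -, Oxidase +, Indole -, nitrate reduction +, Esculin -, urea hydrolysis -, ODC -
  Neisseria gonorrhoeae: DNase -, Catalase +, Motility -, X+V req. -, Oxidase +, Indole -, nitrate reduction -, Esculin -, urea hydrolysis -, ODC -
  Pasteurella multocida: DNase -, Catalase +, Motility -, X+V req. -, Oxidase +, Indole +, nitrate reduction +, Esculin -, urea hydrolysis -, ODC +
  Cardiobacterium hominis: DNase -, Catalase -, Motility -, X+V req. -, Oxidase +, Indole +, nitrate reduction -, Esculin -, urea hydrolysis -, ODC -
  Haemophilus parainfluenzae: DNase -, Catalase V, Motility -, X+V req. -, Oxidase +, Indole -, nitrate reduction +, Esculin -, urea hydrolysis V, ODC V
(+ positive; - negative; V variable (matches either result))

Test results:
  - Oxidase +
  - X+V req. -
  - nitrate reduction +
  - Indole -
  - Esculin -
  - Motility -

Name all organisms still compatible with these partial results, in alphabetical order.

Aggregatibacter actinomycetemcomitans, Eikenella corrodens, Haemophilus parainfluenzae, Moraxella catarrhalis

X+V req. -: all 8 remaining candidates are consistent.
Oxidase +: all 8 remaining candidates are consistent.
Esculin -: all 8 remaining candidates are consistent.
Indole -: excludes Pasteurella multocida, Cardiobacterium hominis — 6 left.
Motility -: all 6 remaining candidates are consistent.
nitrate reduction +: excludes Kingella kingae, Neisseria gonorrhoeae — 4 left.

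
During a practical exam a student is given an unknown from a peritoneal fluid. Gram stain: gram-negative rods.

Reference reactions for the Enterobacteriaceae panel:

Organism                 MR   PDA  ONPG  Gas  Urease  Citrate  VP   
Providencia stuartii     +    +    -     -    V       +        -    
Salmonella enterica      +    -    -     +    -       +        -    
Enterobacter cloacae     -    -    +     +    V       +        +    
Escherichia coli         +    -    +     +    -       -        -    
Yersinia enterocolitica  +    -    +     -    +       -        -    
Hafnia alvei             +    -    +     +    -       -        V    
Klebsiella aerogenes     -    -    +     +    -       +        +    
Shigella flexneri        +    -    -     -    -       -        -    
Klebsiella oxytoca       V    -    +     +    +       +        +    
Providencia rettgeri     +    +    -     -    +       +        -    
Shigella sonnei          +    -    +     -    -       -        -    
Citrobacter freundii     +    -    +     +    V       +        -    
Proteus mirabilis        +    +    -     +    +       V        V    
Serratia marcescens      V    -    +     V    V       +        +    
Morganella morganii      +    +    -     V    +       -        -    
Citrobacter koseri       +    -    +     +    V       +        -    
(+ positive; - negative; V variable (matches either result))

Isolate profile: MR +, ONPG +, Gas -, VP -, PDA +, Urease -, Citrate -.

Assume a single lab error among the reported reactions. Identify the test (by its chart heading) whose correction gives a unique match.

PDA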